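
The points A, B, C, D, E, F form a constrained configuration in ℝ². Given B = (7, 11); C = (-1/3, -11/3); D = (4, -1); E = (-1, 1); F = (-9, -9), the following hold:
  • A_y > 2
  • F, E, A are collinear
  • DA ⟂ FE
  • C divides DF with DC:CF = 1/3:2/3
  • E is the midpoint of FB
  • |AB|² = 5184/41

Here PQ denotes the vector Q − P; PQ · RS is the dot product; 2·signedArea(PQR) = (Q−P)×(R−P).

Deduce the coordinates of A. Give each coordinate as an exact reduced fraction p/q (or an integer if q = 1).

1. A_x = -1/41  [F, E, A are collinear ∩ DA ⟂ FE]
2. A_y = 91/41  [F, E, A are collinear ∩ DA ⟂ FE]
   → A = (-1/41, 91/41)

A = (-1/41, 91/41)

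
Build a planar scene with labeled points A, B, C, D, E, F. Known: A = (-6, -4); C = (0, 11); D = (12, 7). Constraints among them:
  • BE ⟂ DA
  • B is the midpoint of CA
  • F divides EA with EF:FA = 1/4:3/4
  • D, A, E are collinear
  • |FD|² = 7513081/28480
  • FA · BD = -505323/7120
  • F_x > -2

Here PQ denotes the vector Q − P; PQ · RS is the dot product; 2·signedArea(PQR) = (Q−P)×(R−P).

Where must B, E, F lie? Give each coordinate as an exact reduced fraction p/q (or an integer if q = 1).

1. B_x = -3  [B is the midpoint of CA]
2. B_y = 7/2  [B is the midpoint of CA]
   → B = (-3, 7/2)
3. E_x = -213/445  [D, A, E are collinear ∩ BE ⟂ DA]
4. E_y = -557/890  [D, A, E are collinear ∩ BE ⟂ DA]
   → E = (-213/445, -557/890)
5. F_x = -3309/1780  [F divides EA with EF:FA = 1/4:3/4]
6. F_y = -5231/3560  [F divides EA with EF:FA = 1/4:3/4]
   → F = (-3309/1780, -5231/3560)

B = (-3, 7/2)
E = (-213/445, -557/890)
F = (-3309/1780, -5231/3560)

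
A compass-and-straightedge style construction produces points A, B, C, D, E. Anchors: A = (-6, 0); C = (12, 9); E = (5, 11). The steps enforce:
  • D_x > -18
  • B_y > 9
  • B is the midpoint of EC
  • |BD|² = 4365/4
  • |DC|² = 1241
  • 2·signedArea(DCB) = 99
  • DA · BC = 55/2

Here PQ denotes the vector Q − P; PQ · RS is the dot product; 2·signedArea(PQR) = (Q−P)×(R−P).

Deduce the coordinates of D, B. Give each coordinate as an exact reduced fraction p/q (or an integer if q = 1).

1. B_x = 17/2  [B is the midpoint of EC]
2. B_y = 10  [B is the midpoint of EC]
   → B = (17/2, 10)
3. D_x = -17  [2·signedArea(DCB) = 99 ∩ DA · BC = 55/2]
4. D_y = -11  [2·signedArea(DCB) = 99 ∩ DA · BC = 55/2]
   → D = (-17, -11)

B = (17/2, 10)
D = (-17, -11)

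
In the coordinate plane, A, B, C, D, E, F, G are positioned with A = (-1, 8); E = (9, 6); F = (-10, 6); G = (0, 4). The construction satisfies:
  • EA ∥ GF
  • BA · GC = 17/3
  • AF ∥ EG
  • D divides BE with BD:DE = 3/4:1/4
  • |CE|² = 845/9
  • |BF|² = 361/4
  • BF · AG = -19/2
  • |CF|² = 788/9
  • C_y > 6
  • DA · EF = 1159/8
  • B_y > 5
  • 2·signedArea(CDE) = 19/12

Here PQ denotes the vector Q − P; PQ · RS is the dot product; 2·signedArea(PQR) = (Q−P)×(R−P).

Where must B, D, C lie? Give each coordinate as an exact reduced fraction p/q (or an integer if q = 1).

B = (-1/2, 6)
C = (-2/3, 20/3)
D = (53/8, 6)

1. B_x = -1/2  [line -1·x + 4·y + -49/2 = 0 ∩ |BF|² = 361/4]
2. B_y = 6  [line -1·x + 4·y + -49/2 = 0 ∩ |BF|² = 361/4]
   → B = (-1/2, 6)
3. D_x = 53/8  [D divides BE with BD:DE = 3/4:1/4]
4. D_y = 6  [D divides BE with BD:DE = 3/4:1/4]
   → D = (53/8, 6)
5. C_x = -2/3  [2·signedArea(CDE) = 19/12 ∩ BA · GC = 17/3]
6. C_y = 20/3  [2·signedArea(CDE) = 19/12 ∩ BA · GC = 17/3]
   → C = (-2/3, 20/3)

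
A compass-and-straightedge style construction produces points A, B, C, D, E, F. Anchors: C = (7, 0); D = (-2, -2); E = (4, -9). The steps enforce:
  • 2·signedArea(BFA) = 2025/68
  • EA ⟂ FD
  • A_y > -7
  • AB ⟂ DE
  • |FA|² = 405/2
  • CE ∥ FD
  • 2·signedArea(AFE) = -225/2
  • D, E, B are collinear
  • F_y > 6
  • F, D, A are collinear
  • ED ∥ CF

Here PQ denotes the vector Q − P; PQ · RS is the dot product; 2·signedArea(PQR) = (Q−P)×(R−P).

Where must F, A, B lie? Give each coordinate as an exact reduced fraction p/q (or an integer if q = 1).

1. F_x = 1  [CE ∥ FD ∩ ED ∥ CF]
2. F_y = 7  [CE ∥ FD ∩ ED ∥ CF]
   → F = (1, 7)
3. A_x = -7/2  [F, D, A are collinear ∩ EA ⟂ FD]
4. A_y = -13/2  [F, D, A are collinear ∩ EA ⟂ FD]
   → A = (-7/2, -13/2)
5. B_x = -7/17  [D, E, B are collinear ∩ AB ⟂ DE]
6. B_y = -131/34  [D, E, B are collinear ∩ AB ⟂ DE]
   → B = (-7/17, -131/34)

A = (-7/2, -13/2)
B = (-7/17, -131/34)
F = (1, 7)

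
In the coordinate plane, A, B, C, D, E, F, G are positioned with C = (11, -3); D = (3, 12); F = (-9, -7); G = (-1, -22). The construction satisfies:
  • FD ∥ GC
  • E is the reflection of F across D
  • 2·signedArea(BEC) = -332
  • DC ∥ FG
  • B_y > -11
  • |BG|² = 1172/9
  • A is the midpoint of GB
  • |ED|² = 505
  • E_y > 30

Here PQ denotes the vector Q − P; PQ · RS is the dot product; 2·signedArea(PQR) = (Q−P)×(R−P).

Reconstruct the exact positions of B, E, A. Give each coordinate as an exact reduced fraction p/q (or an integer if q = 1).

A = (-1/3, -49/3)
B = (1/3, -32/3)
E = (15, 31)

1. E_x = 15  [E is the reflection of F across D]
2. E_y = 31  [E is the reflection of F across D]
   → E = (15, 31)
3. B_x = 1/3  [line 34·x + -4·y + -54 = 0 ∩ |BG|² = 1172/9]
4. B_y = -32/3  [line 34·x + -4·y + -54 = 0 ∩ |BG|² = 1172/9]
   → B = (1/3, -32/3)
5. A_x = -1/3  [A is the midpoint of GB]
6. A_y = -49/3  [A is the midpoint of GB]
   → A = (-1/3, -49/3)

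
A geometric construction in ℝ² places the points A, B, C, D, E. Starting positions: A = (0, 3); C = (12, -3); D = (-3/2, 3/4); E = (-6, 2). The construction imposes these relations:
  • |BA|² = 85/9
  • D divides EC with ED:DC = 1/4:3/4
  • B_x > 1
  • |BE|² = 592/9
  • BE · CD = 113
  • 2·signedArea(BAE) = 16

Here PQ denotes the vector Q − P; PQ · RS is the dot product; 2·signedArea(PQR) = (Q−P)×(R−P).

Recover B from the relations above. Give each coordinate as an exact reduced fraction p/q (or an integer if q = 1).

1. B_x = 2  [BE · CD = 113 ∩ 2·signedArea(BAE) = 16]
2. B_y = 2/3  [BE · CD = 113 ∩ 2·signedArea(BAE) = 16]
   → B = (2, 2/3)

B = (2, 2/3)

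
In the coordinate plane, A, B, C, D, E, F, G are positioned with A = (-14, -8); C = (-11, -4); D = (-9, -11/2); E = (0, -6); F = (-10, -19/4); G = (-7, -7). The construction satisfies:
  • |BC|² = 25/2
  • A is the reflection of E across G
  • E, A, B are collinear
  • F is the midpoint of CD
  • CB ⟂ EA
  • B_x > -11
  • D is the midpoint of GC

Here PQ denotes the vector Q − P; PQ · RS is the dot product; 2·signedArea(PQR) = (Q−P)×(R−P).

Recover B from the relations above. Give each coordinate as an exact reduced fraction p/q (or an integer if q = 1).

B = (-21/2, -15/2)

1. B_x = -21/2  [E, A, B are collinear ∩ CB ⟂ EA]
2. B_y = -15/2  [E, A, B are collinear ∩ CB ⟂ EA]
   → B = (-21/2, -15/2)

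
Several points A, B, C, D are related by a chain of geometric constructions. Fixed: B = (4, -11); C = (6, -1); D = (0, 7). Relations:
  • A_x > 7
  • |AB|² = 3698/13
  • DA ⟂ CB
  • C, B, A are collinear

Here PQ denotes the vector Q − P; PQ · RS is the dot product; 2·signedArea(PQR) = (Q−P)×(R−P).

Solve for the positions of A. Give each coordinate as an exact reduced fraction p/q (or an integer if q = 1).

A = (95/13, 72/13)

1. A_x = 95/13  [C, B, A are collinear ∩ DA ⟂ CB]
2. A_y = 72/13  [C, B, A are collinear ∩ DA ⟂ CB]
   → A = (95/13, 72/13)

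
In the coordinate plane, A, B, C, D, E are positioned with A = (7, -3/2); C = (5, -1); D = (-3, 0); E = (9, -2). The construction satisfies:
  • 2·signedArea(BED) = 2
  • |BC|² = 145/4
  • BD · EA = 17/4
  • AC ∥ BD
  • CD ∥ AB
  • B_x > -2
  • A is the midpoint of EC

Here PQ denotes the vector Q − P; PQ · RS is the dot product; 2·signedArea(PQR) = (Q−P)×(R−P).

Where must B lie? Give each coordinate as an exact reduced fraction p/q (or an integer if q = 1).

1. B_x = -1  [AC ∥ BD ∩ CD ∥ AB]
2. B_y = -1/2  [AC ∥ BD ∩ CD ∥ AB]
   → B = (-1, -1/2)

B = (-1, -1/2)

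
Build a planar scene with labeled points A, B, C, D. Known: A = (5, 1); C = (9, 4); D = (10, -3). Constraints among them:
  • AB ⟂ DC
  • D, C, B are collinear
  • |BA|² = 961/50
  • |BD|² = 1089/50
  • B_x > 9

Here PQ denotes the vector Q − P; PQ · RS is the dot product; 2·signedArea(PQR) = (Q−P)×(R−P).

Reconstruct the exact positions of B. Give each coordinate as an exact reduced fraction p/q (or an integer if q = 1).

1. B_x = 467/50  [D, C, B are collinear ∩ AB ⟂ DC]
2. B_y = 81/50  [D, C, B are collinear ∩ AB ⟂ DC]
   → B = (467/50, 81/50)

B = (467/50, 81/50)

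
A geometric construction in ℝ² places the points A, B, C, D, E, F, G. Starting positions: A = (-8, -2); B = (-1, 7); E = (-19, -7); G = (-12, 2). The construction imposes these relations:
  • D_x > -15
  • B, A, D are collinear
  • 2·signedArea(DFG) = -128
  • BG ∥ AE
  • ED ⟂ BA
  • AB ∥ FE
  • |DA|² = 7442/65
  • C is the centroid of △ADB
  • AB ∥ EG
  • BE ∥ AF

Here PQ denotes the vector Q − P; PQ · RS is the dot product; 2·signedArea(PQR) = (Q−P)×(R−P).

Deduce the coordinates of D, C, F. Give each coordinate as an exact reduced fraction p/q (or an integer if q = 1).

C = (-1532/195, -118/65)
D = (-947/65, -679/65)
F = (-26, -16)

1. D_x = -947/65  [B, A, D are collinear ∩ ED ⟂ BA]
2. D_y = -679/65  [B, A, D are collinear ∩ ED ⟂ BA]
   → D = (-947/65, -679/65)
3. C_x = -1532/195  [C is the centroid of △ADB]
4. C_y = -118/65  [C is the centroid of △ADB]
   → C = (-1532/195, -118/65)
5. F_x = -26  [AB ∥ FE ∩ BE ∥ AF]
6. F_y = -16  [AB ∥ FE ∩ BE ∥ AF]
   → F = (-26, -16)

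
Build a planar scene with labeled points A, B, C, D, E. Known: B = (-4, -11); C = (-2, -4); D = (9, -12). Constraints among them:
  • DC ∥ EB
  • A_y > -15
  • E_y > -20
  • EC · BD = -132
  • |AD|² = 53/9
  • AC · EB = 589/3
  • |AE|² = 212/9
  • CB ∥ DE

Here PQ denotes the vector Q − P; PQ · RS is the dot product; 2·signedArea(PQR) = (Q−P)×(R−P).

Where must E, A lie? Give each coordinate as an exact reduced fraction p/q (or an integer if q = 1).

1. E_x = 7  [DC ∥ EB ∩ CB ∥ DE]
2. E_y = -19  [DC ∥ EB ∩ CB ∥ DE]
   → E = (7, -19)
3. A_x = 25/3  [line 11·x + -8·y + -619/3 = 0 ∩ |AE|² = 212/9]
4. A_y = -43/3  [line 11·x + -8·y + -619/3 = 0 ∩ |AE|² = 212/9]
   → A = (25/3, -43/3)

A = (25/3, -43/3)
E = (7, -19)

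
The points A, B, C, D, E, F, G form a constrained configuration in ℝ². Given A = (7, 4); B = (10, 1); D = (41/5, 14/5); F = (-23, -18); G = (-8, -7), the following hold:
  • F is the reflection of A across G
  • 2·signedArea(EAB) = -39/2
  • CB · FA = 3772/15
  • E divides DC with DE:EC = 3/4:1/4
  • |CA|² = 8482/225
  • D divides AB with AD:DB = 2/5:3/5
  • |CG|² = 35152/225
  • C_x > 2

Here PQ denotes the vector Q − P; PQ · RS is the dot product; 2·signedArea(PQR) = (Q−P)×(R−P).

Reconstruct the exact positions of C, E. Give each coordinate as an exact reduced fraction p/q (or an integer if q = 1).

1. C_x = 12/5  [line -30·x + -22·y + 1058/15 = 0 ∩ |CG|² = 35152/225]
2. C_y = -1/15  [line -30·x + -22·y + 1058/15 = 0 ∩ |CG|² = 35152/225]
   → C = (12/5, -1/15)
3. E_x = 77/20  [E divides DC with DE:EC = 3/4:1/4]
4. E_y = 13/20  [E divides DC with DE:EC = 3/4:1/4]
   → E = (77/20, 13/20)

C = (12/5, -1/15)
E = (77/20, 13/20)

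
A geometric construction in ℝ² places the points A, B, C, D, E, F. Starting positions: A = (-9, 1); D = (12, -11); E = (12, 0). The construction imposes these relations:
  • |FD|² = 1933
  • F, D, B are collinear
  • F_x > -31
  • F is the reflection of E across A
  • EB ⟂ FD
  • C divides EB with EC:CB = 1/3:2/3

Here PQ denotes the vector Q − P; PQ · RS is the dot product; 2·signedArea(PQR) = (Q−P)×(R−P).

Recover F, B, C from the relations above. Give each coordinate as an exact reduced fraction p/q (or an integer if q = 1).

B = (17190/1933, -19404/1933)
C = (21194/1933, -6468/1933)
F = (-30, 2)

1. F_x = -30  [F is the reflection of E across A]
2. F_y = 2  [F is the reflection of E across A]
   → F = (-30, 2)
3. B_x = 17190/1933  [F, D, B are collinear ∩ EB ⟂ FD]
4. B_y = -19404/1933  [F, D, B are collinear ∩ EB ⟂ FD]
   → B = (17190/1933, -19404/1933)
5. C_x = 21194/1933  [C divides EB with EC:CB = 1/3:2/3]
6. C_y = -6468/1933  [C divides EB with EC:CB = 1/3:2/3]
   → C = (21194/1933, -6468/1933)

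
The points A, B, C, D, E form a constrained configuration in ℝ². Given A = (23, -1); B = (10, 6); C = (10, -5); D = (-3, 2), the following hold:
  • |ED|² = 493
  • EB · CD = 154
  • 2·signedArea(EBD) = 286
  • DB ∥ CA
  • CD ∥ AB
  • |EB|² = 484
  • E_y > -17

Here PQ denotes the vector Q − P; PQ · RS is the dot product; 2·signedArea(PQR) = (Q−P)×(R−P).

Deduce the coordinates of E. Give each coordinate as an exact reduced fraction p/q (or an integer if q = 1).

E = (10, -16)

1. E_x = 10  [2·signedArea(EBD) = 286 ∩ EB · CD = 154]
2. E_y = -16  [2·signedArea(EBD) = 286 ∩ EB · CD = 154]
   → E = (10, -16)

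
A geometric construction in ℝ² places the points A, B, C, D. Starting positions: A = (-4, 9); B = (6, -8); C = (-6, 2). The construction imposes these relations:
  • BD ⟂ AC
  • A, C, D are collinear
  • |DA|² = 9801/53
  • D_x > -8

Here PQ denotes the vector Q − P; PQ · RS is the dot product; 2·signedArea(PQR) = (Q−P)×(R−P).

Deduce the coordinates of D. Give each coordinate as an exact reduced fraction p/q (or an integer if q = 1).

1. D_x = -410/53  [A, C, D are collinear ∩ BD ⟂ AC]
2. D_y = -216/53  [A, C, D are collinear ∩ BD ⟂ AC]
   → D = (-410/53, -216/53)

D = (-410/53, -216/53)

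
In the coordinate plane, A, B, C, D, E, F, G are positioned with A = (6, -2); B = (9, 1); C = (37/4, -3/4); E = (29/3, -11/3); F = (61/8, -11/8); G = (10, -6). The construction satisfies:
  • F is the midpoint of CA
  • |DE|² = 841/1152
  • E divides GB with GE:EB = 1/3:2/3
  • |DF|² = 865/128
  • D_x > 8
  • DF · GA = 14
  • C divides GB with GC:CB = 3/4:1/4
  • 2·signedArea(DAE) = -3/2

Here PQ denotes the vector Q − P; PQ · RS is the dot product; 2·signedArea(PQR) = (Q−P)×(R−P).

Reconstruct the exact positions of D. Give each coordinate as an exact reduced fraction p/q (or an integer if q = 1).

D = (141/16, -59/16)

1. D_x = 141/16  [2·signedArea(DAE) = -3/2 ∩ DF · GA = 14]
2. D_y = -59/16  [2·signedArea(DAE) = -3/2 ∩ DF · GA = 14]
   → D = (141/16, -59/16)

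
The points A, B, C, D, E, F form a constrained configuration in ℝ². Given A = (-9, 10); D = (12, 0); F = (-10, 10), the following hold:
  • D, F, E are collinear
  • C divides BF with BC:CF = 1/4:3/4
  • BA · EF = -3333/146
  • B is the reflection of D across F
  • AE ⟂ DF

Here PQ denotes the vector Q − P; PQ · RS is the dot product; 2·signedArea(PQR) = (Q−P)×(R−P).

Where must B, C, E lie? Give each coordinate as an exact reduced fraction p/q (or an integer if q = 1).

1. B_x = -32  [B is the reflection of D across F]
2. B_y = 20  [B is the reflection of D across F]
   → B = (-32, 20)
3. C_x = -53/2  [C divides BF with BC:CF = 1/4:3/4]
4. C_y = 35/2  [C divides BF with BC:CF = 1/4:3/4]
   → C = (-53/2, 35/2)
5. E_x = -1339/146  [D, F, E are collinear ∩ AE ⟂ DF]
6. E_y = 1405/146  [D, F, E are collinear ∩ AE ⟂ DF]
   → E = (-1339/146, 1405/146)

B = (-32, 20)
C = (-53/2, 35/2)
E = (-1339/146, 1405/146)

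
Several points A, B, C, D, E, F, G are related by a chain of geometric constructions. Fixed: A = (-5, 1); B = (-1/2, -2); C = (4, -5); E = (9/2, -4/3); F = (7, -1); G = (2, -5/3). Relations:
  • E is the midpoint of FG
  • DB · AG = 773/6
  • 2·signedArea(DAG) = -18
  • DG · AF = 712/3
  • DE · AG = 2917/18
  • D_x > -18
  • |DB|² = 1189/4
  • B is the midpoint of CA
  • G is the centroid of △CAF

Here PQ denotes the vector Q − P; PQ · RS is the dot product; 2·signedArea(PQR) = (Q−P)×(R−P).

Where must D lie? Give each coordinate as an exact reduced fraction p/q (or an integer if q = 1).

1. D_x = -17  [DB · AG = 773/6 ∩ 2·signedArea(DAG) = -18]
2. D_y = 3  [DB · AG = 773/6 ∩ 2·signedArea(DAG) = -18]
   → D = (-17, 3)

D = (-17, 3)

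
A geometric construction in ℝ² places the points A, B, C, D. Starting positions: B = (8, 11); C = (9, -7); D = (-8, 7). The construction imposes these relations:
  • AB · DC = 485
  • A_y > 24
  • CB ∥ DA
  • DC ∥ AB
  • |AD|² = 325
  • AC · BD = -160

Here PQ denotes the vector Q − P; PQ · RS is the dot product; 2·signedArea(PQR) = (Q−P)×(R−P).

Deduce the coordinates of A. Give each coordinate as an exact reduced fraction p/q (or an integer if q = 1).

A = (-9, 25)

1. A_x = -9  [DC ∥ AB ∩ CB ∥ DA]
2. A_y = 25  [DC ∥ AB ∩ CB ∥ DA]
   → A = (-9, 25)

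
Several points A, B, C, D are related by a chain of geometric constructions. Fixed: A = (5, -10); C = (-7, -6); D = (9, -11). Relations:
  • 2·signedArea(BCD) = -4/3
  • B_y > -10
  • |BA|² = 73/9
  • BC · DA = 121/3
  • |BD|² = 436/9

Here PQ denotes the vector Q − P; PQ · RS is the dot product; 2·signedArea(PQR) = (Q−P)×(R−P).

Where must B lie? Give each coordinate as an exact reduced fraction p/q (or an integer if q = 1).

B = (7/3, -9)

1. B_x = 7/3  [2·signedArea(BCD) = -4/3 ∩ BC · DA = 121/3]
2. B_y = -9  [2·signedArea(BCD) = -4/3 ∩ BC · DA = 121/3]
   → B = (7/3, -9)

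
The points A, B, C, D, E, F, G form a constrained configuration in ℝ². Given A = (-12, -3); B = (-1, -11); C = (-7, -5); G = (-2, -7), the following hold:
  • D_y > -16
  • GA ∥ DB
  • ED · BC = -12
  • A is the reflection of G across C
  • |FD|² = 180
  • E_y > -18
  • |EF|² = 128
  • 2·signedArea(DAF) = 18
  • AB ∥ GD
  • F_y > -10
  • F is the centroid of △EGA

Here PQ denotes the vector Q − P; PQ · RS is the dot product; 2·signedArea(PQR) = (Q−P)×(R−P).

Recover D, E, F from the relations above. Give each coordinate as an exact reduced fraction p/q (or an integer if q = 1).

1. D_x = 9  [GA ∥ DB ∩ AB ∥ GD]
2. D_y = -15  [GA ∥ DB ∩ AB ∥ GD]
   → D = (9, -15)
3. F_x = -3  [line -12·x + -21·y + -225 = 0 ∩ |FD|² = 180]
4. F_y = -9  [line -12·x + -21·y + -225 = 0 ∩ |FD|² = 180]
   → F = (-3, -9)
5. E_x = 5  [ED · BC = -12 ∩ F is the centroid of △EGA]
6. E_y = -17  [ED · BC = -12 ∩ F is the centroid of △EGA]
   → E = (5, -17)

D = (9, -15)
E = (5, -17)
F = (-3, -9)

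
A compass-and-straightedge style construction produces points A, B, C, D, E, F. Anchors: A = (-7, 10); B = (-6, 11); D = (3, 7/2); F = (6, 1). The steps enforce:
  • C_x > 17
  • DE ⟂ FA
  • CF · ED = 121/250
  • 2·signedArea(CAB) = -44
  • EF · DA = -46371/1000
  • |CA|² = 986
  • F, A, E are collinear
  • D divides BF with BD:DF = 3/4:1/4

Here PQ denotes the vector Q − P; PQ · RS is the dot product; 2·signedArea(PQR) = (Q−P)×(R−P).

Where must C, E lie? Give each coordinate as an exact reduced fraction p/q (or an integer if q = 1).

1. C_x = 18  [line -1·x + 1·y + 27 = 0 ∩ |CA|² = 986]
2. C_y = -9  [line -1·x + 1·y + 27 = 0 ∩ |CA|² = 986]
   → C = (18, -9)
3. E_x = 1401/500  [CF · ED = 121/250 ∩ F, A, E are collinear]
4. E_y = 1607/500  [CF · ED = 121/250 ∩ F, A, E are collinear]
   → E = (1401/500, 1607/500)

C = (18, -9)
E = (1401/500, 1607/500)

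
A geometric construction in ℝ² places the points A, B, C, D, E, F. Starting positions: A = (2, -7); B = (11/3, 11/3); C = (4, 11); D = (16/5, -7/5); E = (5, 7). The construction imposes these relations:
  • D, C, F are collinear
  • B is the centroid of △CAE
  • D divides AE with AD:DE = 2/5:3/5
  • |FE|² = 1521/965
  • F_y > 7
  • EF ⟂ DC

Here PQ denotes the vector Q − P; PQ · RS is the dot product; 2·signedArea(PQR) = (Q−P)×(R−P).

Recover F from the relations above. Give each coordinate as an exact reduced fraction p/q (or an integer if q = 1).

F = (3616/965, 6833/965)

1. F_x = 3616/965  [D, C, F are collinear ∩ EF ⟂ DC]
2. F_y = 6833/965  [D, C, F are collinear ∩ EF ⟂ DC]
   → F = (3616/965, 6833/965)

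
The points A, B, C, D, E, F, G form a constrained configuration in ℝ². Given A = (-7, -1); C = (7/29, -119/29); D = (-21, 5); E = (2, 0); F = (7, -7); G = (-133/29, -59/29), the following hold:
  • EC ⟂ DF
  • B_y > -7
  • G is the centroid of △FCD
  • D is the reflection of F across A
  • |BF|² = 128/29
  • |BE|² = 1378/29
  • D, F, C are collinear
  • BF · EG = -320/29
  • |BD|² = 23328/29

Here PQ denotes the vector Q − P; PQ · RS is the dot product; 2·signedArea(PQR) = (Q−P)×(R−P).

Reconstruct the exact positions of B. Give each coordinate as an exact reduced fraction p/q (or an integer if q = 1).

B = (147/29, -179/29)

1. B_x = 147/29  [line 191/29·x + 59/29·y + -604/29 = 0 ∩ |BF|² = 128/29]
2. B_y = -179/29  [line 191/29·x + 59/29·y + -604/29 = 0 ∩ |BF|² = 128/29]
   → B = (147/29, -179/29)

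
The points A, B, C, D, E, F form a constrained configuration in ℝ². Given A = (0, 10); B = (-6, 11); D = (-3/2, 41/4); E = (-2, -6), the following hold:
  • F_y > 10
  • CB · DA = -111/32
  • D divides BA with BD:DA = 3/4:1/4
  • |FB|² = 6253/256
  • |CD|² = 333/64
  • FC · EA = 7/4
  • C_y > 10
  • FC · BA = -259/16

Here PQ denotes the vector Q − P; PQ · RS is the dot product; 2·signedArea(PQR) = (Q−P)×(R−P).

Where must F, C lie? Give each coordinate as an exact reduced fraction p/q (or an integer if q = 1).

C = (-15/4, 85/8)
F = (-9/8, 163/16)

1. C_x = -15/4  [line -3/2·x + 1/4·y + -265/32 = 0 ∩ |CD|² = 333/64]
2. C_y = 85/8  [line -3/2·x + 1/4·y + -265/32 = 0 ∩ |CD|² = 333/64]
   → C = (-15/4, 85/8)
3. F_x = -9/8  [FC · EA = 7/4 ∩ FC · BA = -259/16]
4. F_y = 163/16  [FC · EA = 7/4 ∩ FC · BA = -259/16]
   → F = (-9/8, 163/16)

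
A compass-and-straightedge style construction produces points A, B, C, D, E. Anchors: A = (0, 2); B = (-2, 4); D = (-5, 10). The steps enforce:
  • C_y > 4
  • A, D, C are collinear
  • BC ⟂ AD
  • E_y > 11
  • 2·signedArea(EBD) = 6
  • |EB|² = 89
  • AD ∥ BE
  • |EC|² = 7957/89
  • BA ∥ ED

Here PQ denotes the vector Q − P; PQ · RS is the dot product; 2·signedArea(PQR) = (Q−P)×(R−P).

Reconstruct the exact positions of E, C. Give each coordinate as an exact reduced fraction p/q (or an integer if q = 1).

C = (-130/89, 386/89)
E = (-7, 12)

1. E_x = -7  [BA ∥ ED ∩ AD ∥ BE]
2. E_y = 12  [BA ∥ ED ∩ AD ∥ BE]
   → E = (-7, 12)
3. C_x = -130/89  [A, D, C are collinear ∩ BC ⟂ AD]
4. C_y = 386/89  [A, D, C are collinear ∩ BC ⟂ AD]
   → C = (-130/89, 386/89)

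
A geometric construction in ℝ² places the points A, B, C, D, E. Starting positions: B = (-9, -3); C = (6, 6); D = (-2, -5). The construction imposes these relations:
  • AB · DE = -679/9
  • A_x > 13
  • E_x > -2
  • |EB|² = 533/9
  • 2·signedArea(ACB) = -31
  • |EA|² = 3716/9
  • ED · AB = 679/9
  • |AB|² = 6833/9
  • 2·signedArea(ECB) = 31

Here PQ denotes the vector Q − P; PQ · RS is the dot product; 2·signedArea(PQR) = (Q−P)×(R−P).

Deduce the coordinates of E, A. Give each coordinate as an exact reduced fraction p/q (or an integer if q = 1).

1. E_x = -5/3  [line 9·x + -15·y + 5 = 0 ∩ |EB|² = 533/9]
2. E_y = -2/3  [line 9·x + -15·y + 5 = 0 ∩ |EB|² = 533/9]
   → E = (-5/3, -2/3)
3. A_x = 41/3  [AB · DE = -679/9 ∩ 2·signedArea(ACB) = -31]
4. A_y = 38/3  [AB · DE = -679/9 ∩ 2·signedArea(ACB) = -31]
   → A = (41/3, 38/3)

A = (41/3, 38/3)
E = (-5/3, -2/3)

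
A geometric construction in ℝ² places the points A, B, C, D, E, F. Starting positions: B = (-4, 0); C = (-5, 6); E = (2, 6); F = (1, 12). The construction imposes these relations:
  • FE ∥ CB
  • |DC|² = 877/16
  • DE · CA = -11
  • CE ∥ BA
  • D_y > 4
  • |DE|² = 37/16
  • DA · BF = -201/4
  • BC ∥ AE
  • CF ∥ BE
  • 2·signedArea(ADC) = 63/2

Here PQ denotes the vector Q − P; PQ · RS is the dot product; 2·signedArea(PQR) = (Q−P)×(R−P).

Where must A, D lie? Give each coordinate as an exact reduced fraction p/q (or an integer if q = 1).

1. A_x = 3  [BC ∥ AE ∩ CE ∥ BA]
2. A_y = 0  [BC ∥ AE ∩ CE ∥ BA]
   → A = (3, 0)
3. D_x = 9/4  [DA · BF = -201/4 ∩ DE · CA = -11]
4. D_y = 9/2  [DA · BF = -201/4 ∩ DE · CA = -11]
   → D = (9/4, 9/2)

A = (3, 0)
D = (9/4, 9/2)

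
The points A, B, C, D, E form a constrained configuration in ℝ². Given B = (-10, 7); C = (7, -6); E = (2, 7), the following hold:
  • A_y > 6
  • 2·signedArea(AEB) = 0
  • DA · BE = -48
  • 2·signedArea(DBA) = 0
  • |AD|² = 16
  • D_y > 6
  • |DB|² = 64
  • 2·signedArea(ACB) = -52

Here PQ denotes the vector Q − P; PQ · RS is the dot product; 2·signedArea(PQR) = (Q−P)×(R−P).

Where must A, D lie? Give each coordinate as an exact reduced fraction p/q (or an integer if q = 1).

1. A_x = -6  [2·signedArea(AEB) = 0 ∩ 2·signedArea(ACB) = -52]
2. A_y = 7  [2·signedArea(AEB) = 0 ∩ 2·signedArea(ACB) = -52]
   → A = (-6, 7)
3. D_x = -2  [2·signedArea(DBA) = 0 ∩ DA · BE = -48]
4. D_y = 7  [2·signedArea(DBA) = 0 ∩ DA · BE = -48]
   → D = (-2, 7)

A = (-6, 7)
D = (-2, 7)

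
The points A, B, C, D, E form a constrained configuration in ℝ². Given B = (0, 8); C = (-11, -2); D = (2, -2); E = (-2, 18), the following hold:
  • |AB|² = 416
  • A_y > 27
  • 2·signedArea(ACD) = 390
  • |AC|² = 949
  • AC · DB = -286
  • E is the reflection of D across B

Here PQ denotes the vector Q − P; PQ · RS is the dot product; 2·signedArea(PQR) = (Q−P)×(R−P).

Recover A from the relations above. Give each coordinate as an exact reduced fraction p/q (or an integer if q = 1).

A = (-4, 28)

1. A_x = -4  [2·signedArea(ACD) = 390 ∩ AC · DB = -286]
2. A_y = 28  [2·signedArea(ACD) = 390 ∩ AC · DB = -286]
   → A = (-4, 28)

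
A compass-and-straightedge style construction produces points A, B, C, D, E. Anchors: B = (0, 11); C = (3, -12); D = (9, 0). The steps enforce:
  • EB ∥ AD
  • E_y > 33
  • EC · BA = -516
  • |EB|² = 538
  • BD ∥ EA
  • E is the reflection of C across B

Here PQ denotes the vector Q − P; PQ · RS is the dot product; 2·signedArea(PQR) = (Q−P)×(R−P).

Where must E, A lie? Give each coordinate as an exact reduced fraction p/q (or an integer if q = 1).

A = (6, 23)
E = (-3, 34)

1. E_x = -3  [E is the reflection of C across B]
2. E_y = 34  [E is the reflection of C across B]
   → E = (-3, 34)
3. A_x = 6  [EB ∥ AD ∩ BD ∥ EA]
4. A_y = 23  [EB ∥ AD ∩ BD ∥ EA]
   → A = (6, 23)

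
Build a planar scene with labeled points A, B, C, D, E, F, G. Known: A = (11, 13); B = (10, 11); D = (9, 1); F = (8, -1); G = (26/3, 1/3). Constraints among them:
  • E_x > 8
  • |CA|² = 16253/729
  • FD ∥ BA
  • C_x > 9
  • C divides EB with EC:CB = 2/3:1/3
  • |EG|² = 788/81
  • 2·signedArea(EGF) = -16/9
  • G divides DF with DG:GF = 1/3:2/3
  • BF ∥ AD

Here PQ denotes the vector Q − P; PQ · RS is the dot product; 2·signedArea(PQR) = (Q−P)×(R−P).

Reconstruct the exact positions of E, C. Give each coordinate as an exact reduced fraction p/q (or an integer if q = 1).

1. E_x = 80/9  [line 4/3·x + -2/3·y + -86/9 = 0 ∩ |EG|² = 788/81]
2. E_y = 31/9  [line 4/3·x + -2/3·y + -86/9 = 0 ∩ |EG|² = 788/81]
   → E = (80/9, 31/9)
3. C_x = 260/27  [C divides EB with EC:CB = 2/3:1/3]
4. C_y = 229/27  [C divides EB with EC:CB = 2/3:1/3]
   → C = (260/27, 229/27)

C = (260/27, 229/27)
E = (80/9, 31/9)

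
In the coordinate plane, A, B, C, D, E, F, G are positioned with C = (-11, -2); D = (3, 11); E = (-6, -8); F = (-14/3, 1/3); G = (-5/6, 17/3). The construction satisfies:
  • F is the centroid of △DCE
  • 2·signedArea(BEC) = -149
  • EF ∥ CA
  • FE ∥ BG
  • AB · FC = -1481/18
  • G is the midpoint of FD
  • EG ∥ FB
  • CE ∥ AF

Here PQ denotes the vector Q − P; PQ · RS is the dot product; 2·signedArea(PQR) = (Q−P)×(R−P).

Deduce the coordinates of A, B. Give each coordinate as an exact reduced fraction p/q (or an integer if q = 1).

1. A_x = -29/3  [CE ∥ AF ∩ EF ∥ CA]
2. A_y = 19/3  [CE ∥ AF ∩ EF ∥ CA]
   → A = (-29/3, 19/3)
3. B_x = 1/2  [FE ∥ BG ∩ EG ∥ FB]
4. B_y = 14  [FE ∥ BG ∩ EG ∥ FB]
   → B = (1/2, 14)

A = (-29/3, 19/3)
B = (1/2, 14)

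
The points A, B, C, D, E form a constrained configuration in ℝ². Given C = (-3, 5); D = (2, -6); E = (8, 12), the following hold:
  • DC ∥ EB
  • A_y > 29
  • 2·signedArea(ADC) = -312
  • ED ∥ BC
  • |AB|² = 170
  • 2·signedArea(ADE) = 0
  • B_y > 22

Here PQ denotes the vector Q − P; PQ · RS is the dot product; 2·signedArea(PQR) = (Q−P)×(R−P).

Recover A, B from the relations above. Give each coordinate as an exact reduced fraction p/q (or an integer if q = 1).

A = (14, 30)
B = (3, 23)

1. A_x = 14  [2·signedArea(ADE) = 0 ∩ 2·signedArea(ADC) = -312]
2. A_y = 30  [2·signedArea(ADE) = 0 ∩ 2·signedArea(ADC) = -312]
   → A = (14, 30)
3. B_x = 3  [ED ∥ BC ∩ DC ∥ EB]
4. B_y = 23  [ED ∥ BC ∩ DC ∥ EB]
   → B = (3, 23)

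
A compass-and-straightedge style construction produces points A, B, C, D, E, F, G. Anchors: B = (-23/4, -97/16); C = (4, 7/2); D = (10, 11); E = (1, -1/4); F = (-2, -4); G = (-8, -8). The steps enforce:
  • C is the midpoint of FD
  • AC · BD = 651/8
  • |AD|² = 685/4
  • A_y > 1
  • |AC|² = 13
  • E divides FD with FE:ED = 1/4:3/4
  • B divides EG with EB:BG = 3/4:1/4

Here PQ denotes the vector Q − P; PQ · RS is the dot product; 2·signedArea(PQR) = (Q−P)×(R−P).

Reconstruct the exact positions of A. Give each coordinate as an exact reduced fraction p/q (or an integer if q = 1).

1. A_x = 1  [line -63/4·x + -273/16·y + 1323/32 = 0 ∩ |AC|² = 13]
2. A_y = 3/2  [line -63/4·x + -273/16·y + 1323/32 = 0 ∩ |AC|² = 13]
   → A = (1, 3/2)

A = (1, 3/2)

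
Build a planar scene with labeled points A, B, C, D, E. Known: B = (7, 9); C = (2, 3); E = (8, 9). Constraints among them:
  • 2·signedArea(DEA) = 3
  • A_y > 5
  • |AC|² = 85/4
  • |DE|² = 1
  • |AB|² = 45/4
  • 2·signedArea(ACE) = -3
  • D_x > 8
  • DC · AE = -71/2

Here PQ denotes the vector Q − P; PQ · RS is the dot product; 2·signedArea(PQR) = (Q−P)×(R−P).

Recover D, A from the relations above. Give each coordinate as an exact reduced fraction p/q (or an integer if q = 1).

1. A_x = 11/2  [line -6·x + 6·y + -3 = 0 ∩ |AC|² = 85/4]
2. A_y = 6  [line -6·x + 6·y + -3 = 0 ∩ |AC|² = 85/4]
   → A = (11/2, 6)
3. D_x = 9  [DC · AE = -71/2 ∩ 2·signedArea(DEA) = 3]
4. D_y = 9  [DC · AE = -71/2 ∩ 2·signedArea(DEA) = 3]
   → D = (9, 9)

A = (11/2, 6)
D = (9, 9)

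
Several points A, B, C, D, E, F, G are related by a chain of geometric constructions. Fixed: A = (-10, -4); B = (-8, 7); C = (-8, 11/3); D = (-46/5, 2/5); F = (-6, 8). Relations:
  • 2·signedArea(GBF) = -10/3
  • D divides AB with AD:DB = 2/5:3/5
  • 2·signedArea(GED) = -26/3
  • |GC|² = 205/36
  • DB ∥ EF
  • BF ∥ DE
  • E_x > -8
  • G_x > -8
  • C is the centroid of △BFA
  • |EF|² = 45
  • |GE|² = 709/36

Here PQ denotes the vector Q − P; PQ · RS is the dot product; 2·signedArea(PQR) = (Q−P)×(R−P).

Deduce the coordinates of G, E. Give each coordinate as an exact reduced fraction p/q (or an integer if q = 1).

E = (-36/5, 7/5)
G = (-7, 35/6)

1. G_x = -7  [line -1·x + 2·y + -56/3 = 0 ∩ |GC|² = 205/36]
2. G_y = 35/6  [line -1·x + 2·y + -56/3 = 0 ∩ |GC|² = 205/36]
   → G = (-7, 35/6)
3. E_x = -36/5  [DB ∥ EF ∩ BF ∥ DE]
4. E_y = 7/5  [DB ∥ EF ∩ BF ∥ DE]
   → E = (-36/5, 7/5)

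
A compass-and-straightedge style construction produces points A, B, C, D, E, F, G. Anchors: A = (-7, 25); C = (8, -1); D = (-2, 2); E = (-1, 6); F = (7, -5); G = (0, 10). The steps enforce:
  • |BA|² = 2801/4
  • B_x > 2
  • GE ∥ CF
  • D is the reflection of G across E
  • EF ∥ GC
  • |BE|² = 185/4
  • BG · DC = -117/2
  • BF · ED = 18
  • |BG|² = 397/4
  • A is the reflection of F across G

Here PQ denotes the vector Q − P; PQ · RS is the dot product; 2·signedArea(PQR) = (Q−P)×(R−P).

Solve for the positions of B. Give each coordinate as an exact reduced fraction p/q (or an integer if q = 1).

B = (3, 1/2)

1. B_x = 3  [BF · ED = 18 ∩ BG · DC = -117/2]
2. B_y = 1/2  [BF · ED = 18 ∩ BG · DC = -117/2]
   → B = (3, 1/2)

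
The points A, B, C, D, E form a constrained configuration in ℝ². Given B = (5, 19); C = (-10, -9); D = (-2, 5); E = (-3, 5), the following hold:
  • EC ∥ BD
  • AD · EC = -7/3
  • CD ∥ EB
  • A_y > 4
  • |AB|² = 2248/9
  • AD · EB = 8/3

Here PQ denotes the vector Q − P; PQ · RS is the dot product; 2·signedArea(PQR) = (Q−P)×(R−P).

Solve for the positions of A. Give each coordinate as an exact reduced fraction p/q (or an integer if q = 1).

A = (-7/3, 5)

1. A_x = -7/3  [AD · EC = -7/3 ∩ AD · EB = 8/3]
2. A_y = 5  [AD · EC = -7/3 ∩ AD · EB = 8/3]
   → A = (-7/3, 5)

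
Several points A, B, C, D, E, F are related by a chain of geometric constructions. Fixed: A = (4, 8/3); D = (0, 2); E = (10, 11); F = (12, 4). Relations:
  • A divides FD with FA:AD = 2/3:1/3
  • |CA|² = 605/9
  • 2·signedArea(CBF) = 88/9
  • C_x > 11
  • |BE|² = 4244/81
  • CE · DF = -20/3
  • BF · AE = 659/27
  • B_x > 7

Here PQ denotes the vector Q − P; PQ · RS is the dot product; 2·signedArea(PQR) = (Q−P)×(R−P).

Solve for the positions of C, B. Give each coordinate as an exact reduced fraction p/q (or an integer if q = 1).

B = (70/9, 37/9)
C = (34/3, 19/3)

1. B_x = 70/9  [line -6·x + -25/3·y + 2185/27 = 0 ∩ |BE|² = 4244/81]
2. B_y = 37/9  [line -6·x + -25/3·y + 2185/27 = 0 ∩ |BE|² = 4244/81]
   → B = (70/9, 37/9)
3. C_x = 34/3  [2·signedArea(CBF) = 88/9 ∩ CE · DF = -20/3]
4. C_y = 19/3  [2·signedArea(CBF) = 88/9 ∩ CE · DF = -20/3]
   → C = (34/3, 19/3)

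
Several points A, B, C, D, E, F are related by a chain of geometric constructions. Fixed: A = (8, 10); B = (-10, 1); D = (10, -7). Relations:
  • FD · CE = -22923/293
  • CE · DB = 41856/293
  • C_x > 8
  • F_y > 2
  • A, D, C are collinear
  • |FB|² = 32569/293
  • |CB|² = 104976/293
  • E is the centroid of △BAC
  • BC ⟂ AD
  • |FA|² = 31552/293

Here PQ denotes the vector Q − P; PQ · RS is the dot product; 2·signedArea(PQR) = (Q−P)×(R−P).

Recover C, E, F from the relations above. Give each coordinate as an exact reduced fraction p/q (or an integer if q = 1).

C = (2578/293, 941/293)
E = (664/293, 1388/293)
F = (104/293, 874/293)

1. C_x = 2578/293  [A, D, C are collinear ∩ BC ⟂ AD]
2. C_y = 941/293  [A, D, C are collinear ∩ BC ⟂ AD]
   → C = (2578/293, 941/293)
3. E_x = 664/293  [E is the centroid of △BAC]
4. E_y = 1388/293  [E is the centroid of △BAC]
   → E = (664/293, 1388/293)
5. F_x = 104/293  [line 1914/293·x + -447/293·y + 654/293 = 0 ∩ |FB|² = 32569/293]
6. F_y = 874/293  [line 1914/293·x + -447/293·y + 654/293 = 0 ∩ |FB|² = 32569/293]
   → F = (104/293, 874/293)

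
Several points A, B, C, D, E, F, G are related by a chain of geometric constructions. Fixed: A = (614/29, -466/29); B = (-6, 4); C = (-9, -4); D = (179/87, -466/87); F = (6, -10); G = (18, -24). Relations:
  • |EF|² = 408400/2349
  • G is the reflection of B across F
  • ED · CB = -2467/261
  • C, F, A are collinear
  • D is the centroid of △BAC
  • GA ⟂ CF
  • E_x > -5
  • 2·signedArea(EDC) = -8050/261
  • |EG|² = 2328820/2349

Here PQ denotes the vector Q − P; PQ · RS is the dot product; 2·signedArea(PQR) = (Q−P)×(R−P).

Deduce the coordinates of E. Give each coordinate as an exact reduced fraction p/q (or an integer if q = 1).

1. E_x = -1126/261  [ED · CB = -2467/261 ∩ 2·signedArea(EDC) = -8050/261]
2. E_y = -466/261  [ED · CB = -2467/261 ∩ 2·signedArea(EDC) = -8050/261]
   → E = (-1126/261, -466/261)

E = (-1126/261, -466/261)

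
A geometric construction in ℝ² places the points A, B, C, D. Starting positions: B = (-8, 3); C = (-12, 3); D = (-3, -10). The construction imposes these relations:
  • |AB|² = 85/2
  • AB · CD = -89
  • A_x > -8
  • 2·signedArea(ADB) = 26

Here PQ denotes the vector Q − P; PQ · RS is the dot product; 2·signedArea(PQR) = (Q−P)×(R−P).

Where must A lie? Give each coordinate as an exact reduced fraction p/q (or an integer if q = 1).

A = (-15/2, -7/2)

1. A_x = -15/2  [2·signedArea(ADB) = 26 ∩ AB · CD = -89]
2. A_y = -7/2  [2·signedArea(ADB) = 26 ∩ AB · CD = -89]
   → A = (-15/2, -7/2)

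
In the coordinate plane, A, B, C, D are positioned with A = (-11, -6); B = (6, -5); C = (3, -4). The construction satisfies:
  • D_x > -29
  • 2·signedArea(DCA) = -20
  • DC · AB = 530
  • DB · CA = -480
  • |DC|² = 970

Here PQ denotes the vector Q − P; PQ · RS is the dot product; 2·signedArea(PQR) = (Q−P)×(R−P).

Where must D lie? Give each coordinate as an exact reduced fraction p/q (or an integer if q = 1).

D = (-28, -7)

1. D_x = -28  [2·signedArea(DCA) = -20 ∩ DC · AB = 530]
2. D_y = -7  [2·signedArea(DCA) = -20 ∩ DC · AB = 530]
   → D = (-28, -7)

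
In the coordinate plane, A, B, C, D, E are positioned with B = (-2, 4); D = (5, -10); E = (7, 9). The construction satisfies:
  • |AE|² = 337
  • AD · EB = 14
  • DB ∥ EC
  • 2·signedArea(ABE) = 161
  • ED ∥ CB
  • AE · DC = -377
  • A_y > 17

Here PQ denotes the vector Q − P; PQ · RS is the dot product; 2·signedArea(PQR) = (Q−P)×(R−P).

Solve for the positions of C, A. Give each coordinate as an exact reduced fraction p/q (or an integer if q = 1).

1. C_x = 0  [ED ∥ CB ∩ DB ∥ EC]
2. C_y = 23  [ED ∥ CB ∩ DB ∥ EC]
   → C = (0, 23)
3. A_x = -9  [AD · EB = 14 ∩ 2·signedArea(ABE) = 161]
4. A_y = 18  [AD · EB = 14 ∩ 2·signedArea(ABE) = 161]
   → A = (-9, 18)

A = (-9, 18)
C = (0, 23)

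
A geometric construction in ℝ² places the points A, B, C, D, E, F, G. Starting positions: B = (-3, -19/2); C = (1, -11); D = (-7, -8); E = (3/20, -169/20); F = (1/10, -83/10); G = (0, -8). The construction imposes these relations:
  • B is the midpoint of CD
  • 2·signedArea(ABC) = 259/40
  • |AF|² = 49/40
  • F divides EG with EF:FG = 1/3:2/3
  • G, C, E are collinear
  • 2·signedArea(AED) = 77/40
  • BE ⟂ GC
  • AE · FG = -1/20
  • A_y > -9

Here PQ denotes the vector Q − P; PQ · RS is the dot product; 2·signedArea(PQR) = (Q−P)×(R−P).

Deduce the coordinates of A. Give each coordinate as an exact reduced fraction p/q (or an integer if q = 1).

A = (-19/20, -173/20)

1. A_x = -19/20  [2·signedArea(ABC) = 259/40 ∩ AE · FG = -1/20]
2. A_y = -173/20  [2·signedArea(ABC) = 259/40 ∩ AE · FG = -1/20]
   → A = (-19/20, -173/20)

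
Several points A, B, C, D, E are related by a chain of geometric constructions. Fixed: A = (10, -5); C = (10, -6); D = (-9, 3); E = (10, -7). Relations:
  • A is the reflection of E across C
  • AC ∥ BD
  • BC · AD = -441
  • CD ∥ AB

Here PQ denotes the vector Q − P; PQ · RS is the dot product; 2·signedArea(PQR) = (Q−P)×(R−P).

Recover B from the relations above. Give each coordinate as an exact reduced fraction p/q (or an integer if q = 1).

1. B_x = -9  [AC ∥ BD ∩ CD ∥ AB]
2. B_y = 4  [AC ∥ BD ∩ CD ∥ AB]
   → B = (-9, 4)

B = (-9, 4)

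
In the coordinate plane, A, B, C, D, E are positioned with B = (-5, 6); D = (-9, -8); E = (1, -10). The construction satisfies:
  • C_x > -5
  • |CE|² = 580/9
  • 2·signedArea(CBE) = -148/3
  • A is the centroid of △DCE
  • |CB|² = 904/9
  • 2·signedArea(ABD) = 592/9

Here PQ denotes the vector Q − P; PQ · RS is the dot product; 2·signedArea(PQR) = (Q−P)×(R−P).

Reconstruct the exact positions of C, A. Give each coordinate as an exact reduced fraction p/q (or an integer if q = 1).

A = (-37/9, -22/3)
C = (-13/3, -4)

1. C_x = -13/3  [line 16·x + 6·y + 280/3 = 0 ∩ |CB|² = 904/9]
2. C_y = -4  [line 16·x + 6·y + 280/3 = 0 ∩ |CB|² = 904/9]
   → C = (-13/3, -4)
3. A_x = -37/9  [A is the centroid of △DCE]
4. A_y = -22/3  [A is the centroid of △DCE]
   → A = (-37/9, -22/3)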